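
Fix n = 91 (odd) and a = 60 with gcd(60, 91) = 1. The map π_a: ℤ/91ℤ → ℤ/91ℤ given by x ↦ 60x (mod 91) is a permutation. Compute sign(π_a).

-1

Start at x=79: 79 → 8 → 25 → 44 → 1 → 60 → 51 → … (one orbit).
Decompose π into cycles: lengths [12, 12, 12, 12, 12, 12, 4, 4, 4, 3, 3, 1] (12 cycles, including the fixed point 0).
sign(π) = (−1)^{n − #cycles} = (−1)^{91−12} = (−1)^79 = -1.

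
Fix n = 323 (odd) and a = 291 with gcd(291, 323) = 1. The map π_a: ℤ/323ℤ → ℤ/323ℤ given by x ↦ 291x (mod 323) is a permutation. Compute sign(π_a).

Start at x=308: 308 → 157 → 144 → 237 → 168 → 115 → 196 → … (one orbit).
The orbit structure of x ↦ 291x mod 323: 9 orbits of sizes [72, 72, 72, 72, 9, 9, 8, 8, 1].
With 9 cycles on 323 points, sign = (−1)^{323−9} = +1.

+1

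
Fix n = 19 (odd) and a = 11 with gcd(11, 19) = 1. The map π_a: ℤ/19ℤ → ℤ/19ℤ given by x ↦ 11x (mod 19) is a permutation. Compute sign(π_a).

+1

Trace 1: π^k(1) = [1, 11, 7] for k=0..2.
The orbit structure of x ↦ 11x mod 19: 7 orbits of sizes [3, 3, 3, 3, 3, 3, 1].
n − c = 19 − 7 = 12; sign = (−1)^12 = +1.
Zolotarev: (11|19) = +1, matching the cycle-count sign.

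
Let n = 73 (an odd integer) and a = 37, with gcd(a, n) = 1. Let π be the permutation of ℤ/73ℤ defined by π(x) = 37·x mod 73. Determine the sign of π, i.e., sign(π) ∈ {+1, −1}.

+1

Trace 32: π^k(32) = [32, 16, 8, 4, 2, 1, 37] for k=0..6.
π_37 has 9 disjoint cycles with lengths [9, 9, 9, 9, 9, 9, 9, 9, 1] on {0,…,72}.
73 − 9 = 64 transpositions; sign(π) = (−1)^64 = +1.
Check: (37/73) = +1 by Zolotarev.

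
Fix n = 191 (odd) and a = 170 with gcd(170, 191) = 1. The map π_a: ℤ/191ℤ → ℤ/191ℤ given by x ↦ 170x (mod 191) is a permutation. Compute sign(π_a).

+1

Start at x=59: 59 → 98 → 43 → 52 → 54 → 12 → 130 → … (one orbit).
The orbit structure of x ↦ 170x mod 191: 3 orbits of sizes [95, 95, 1].
n − c = 191 − 3 = 188; sign = (−1)^188 = +1.
The Jacobi symbol (170|191) = +1 (Zolotarev) agrees.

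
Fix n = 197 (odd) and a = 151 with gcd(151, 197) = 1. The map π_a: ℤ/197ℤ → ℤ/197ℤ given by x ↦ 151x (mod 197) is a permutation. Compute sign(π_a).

-1

Orbit of 82 under x↦151x: [82, 168, 152, 100, 128, 22, 170]… (length divides ord_197(151)).
Cycle type of π: 196 + 1; total 2 cycles.
2 cycles on 197: each ℓ→(−1)^(ℓ−1), product (−1)^195 = -1.
The Jacobi symbol (151|197) = -1 (Zolotarev) agrees.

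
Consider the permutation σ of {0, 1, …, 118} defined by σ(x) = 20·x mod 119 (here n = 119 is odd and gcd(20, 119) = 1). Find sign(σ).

+1

Trace 1: π^k(1) = [1, 20, 43, 27, 64, 90, 15] for k=0..6.
Cycle lengths of π_20 on ℤ/119ℤ: [16, 16, 16, 16, 16, 16, 16, 2, 2, 2, 1]; 11 cycles in total.
n − c = 119 − 11 = 108; sign = (−1)^108 = +1.
Via Zolotarev, sign(π_{20}) = (20|119) = +1.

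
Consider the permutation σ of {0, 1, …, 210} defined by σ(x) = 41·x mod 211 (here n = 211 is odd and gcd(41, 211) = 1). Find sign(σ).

-1

Start at x=73: 73 → 39 → 122 → 149 → 201 → 12 → 70 → … (one orbit).
Cycle lengths of π_41 on ℤ/211ℤ: [210, 1]; 2 cycles in total.
Σ(ℓ_i−1) = 211−2 = 209; sign = (−1)^209 = -1.
Via Zolotarev, sign(π_{41}) = (41|211) = -1.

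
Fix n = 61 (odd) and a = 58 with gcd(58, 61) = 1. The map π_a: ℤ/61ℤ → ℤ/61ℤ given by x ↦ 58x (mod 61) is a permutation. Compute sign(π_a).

+1

Start at x=9: 9 → 34 → 20 → 1 → 58 → 9 (one orbit).
Cycle lengths of π_58 on ℤ/61ℤ: [5, 5, 5, 5, 5, 5, 5, 5, 5, 5, 5, 5, 1]; 13 cycles in total.
Σ(ℓ_i−1) = 61−13 = 48; sign = (−1)^48 = +1.
Check: (58/61) = +1 by Zolotarev.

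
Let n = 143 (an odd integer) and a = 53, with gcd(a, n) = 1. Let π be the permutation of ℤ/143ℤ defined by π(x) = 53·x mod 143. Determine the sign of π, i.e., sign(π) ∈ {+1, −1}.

+1

Trace 14: π^k(14) = [14, 27, 1, 53, 92] for k=0..4.
π_53 has 39 disjoint cycles with lengths [5, 5, 5, 5, 5, 5, 5, 5, 5, 5, 5, 5, 5, 5, 5, 5, 5, 5, 5, 5, 5, 5, 5, 5, 5, 5, 1, 1, 1, 1, 1, 1, 1, 1, 1, 1, 1, 1, 1] on {0,…,142}.
143 − 39 = 104 transpositions; sign(π) = (−1)^104 = +1.
Via Zolotarev, sign(π_{53}) = (53|143) = +1.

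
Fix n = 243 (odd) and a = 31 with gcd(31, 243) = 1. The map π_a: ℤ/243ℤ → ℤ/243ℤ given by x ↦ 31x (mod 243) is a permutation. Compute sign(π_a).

Start at x=160: 160 → 100 → 184 → 115 → 163 → 193 → 151 → … (one orbit).
π_31 has 11 disjoint cycles with lengths [81, 81, 27, 27, 9, 9, 3, 3, 1, 1, 1] on {0,…,242}.
With 11 cycles on 243 points, sign = (−1)^{243−11} = +1.

+1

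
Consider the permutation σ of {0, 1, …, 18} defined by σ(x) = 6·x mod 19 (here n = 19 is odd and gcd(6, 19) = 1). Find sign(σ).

+1

Trace 17: π^k(17) = [17, 7, 4, 5, 11, 9, 16] for k=0..6.
Cycle lengths of π_6 on ℤ/19ℤ: [9, 9, 1]; 3 cycles in total.
With 3 cycles on 19 points, sign = (−1)^{19−3} = +1.
Check: (6/19) = +1 by Zolotarev.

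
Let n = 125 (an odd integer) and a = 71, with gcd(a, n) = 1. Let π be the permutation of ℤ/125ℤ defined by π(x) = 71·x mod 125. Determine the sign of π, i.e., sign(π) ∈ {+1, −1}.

+1

Orbit of 36 under x↦71x: [36, 56, 101, 46, 16, 11, 31]… (length divides ord_125(71)).
The orbit structure of x ↦ 71x mod 125: 13 orbits of sizes [25, 25, 25, 25, 5, 5, 5, 5, 1, 1, 1, 1, 1].
Σ(ℓ_i−1) = 125−13 = 112; sign = (−1)^112 = +1.
The Jacobi symbol (71|125) = +1 (Zolotarev) agrees.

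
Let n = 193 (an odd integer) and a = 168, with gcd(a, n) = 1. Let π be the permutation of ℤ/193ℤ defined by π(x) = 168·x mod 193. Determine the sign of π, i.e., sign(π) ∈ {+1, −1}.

Start at x=12: 12 → 86 → 166 → 96 → 109 → 170 → 189 → … (one orbit).
Decompose π into cycles: lengths [96, 96, 1] (3 cycles, including the fixed point 0).
3 cycles on 193: each ℓ→(−1)^(ℓ−1), product (−1)^190 = +1.
Check: (168/193) = +1 by Zolotarev.

+1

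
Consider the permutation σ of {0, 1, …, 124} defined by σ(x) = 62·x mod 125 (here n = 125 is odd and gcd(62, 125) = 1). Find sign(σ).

-1

Trace 14: π^k(14) = [14, 118, 66, 92, 79, 23, 51] for k=0..6.
Decompose π into cycles: lengths [100, 20, 4, 1] (4 cycles, including the fixed point 0).
sign(π) = (−1)^{n − #cycles} = (−1)^{125−4} = (−1)^121 = -1.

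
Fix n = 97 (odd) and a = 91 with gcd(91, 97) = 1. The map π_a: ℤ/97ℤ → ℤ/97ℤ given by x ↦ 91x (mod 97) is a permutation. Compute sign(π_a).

+1

Trace 35: π^k(35) = [35, 81, 96, 6, 61, 22, 62] for k=0..6.
9 cycles of lengths [12, 12, 12, 12, 12, 12, 12, 12, 1].
With 9 cycles on 97 points, sign = (−1)^{97−9} = +1.
Check: (91/97) = +1 by Zolotarev.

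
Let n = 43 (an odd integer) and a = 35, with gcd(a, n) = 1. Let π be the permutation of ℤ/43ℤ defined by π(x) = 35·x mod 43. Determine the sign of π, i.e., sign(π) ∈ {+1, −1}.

Orbit of 21 under x↦35x: [21, 4, 11, 41, 16, 1, 35]… (length divides ord_43(35)).
The orbit structure of x ↦ 35x mod 43: 7 orbits of sizes [7, 7, 7, 7, 7, 7, 1].
n − c = 43 − 7 = 36; sign = (−1)^36 = +1.
Check: (35/43) = +1 by Zolotarev.

+1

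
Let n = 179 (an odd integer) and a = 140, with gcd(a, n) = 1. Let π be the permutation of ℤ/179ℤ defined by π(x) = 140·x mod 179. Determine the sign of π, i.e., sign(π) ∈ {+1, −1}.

Start at x=115: 115 → 169 → 32 → 5 → 163 → 87 → 8 → … (one orbit).
2 cycles of lengths [178, 1].
Σ(ℓ_i−1) = 179−2 = 177; sign = (−1)^177 = -1.

-1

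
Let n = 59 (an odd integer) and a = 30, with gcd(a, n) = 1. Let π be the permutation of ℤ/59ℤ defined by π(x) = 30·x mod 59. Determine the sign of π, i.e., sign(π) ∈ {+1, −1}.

Trace 35: π^k(35) = [35, 47, 53, 56, 28, 14, 7] for k=0..6.
Cycle lengths of π_30 on ℤ/59ℤ: [58, 1]; 2 cycles in total.
n − c = 59 − 2 = 57; sign = (−1)^57 = -1.

-1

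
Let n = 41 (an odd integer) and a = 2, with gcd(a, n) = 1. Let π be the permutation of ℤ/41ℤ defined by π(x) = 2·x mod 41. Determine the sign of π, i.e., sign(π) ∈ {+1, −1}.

+1

Orbit of 36 under x↦2x: [36, 31, 21, 1, 2, 4, 8]… (length divides ord_41(2)).
Cycle type of π: 20×2 + 1; total 3 cycles.
With 3 cycles on 41 points, sign = (−1)^{41−3} = +1.
Zolotarev: (2|41) = +1, matching the cycle-count sign.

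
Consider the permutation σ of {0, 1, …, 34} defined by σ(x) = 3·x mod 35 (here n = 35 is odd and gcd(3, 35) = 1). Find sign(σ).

Trace 13: π^k(13) = [13, 4, 12, 1, 3, 9, 27] for k=0..6.
The orbit structure of x ↦ 3x mod 35: 5 orbits of sizes [12, 12, 6, 4, 1].
With 5 cycles on 35 points, sign = (−1)^{35−5} = +1.
Via Zolotarev, sign(π_{3}) = (3|35) = +1.

+1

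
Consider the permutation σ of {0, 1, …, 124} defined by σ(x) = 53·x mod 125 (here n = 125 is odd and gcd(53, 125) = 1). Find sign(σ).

-1

Trace 89: π^k(89) = [89, 92, 1, 53, 59, 2, 106] for k=0..6.
Cycle type of π: 100 + 20 + 4 + 1; total 4 cycles.
125 − 4 = 121 transpositions; sign(π) = (−1)^121 = -1.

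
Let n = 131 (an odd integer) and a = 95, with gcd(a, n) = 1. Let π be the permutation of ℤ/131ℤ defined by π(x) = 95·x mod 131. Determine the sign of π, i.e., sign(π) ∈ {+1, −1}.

-1

Orbit of 49 under x↦95x: [49, 70, 100, 68, 41, 96, 81]… (length divides ord_131(95)).
2 cycles of lengths [130, 1].
131 − 2 = 129 transpositions; sign(π) = (−1)^129 = -1.
Via Zolotarev, sign(π_{95}) = (95|131) = -1.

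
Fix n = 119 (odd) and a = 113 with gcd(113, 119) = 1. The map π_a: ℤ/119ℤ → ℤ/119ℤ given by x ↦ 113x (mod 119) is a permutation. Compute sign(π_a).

-1

Orbit of 29 under x↦113x: [29, 64, 92, 43, 99, 1, 113]… (length divides ord_119(113)).
Cycle lengths of π_113 on ℤ/119ℤ: [16, 16, 16, 16, 16, 16, 16, 1, 1, 1, 1, 1, 1, 1]; 14 cycles in total.
119 − 14 = 105 transpositions; sign(π) = (−1)^105 = -1.
The Jacobi symbol (113|119) = -1 (Zolotarev) agrees.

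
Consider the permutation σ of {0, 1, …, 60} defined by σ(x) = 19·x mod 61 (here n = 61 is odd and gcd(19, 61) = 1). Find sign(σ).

+1

Orbit of 52 under x↦19x: [52, 12, 45, 1, 19, 56, 27]… (length divides ord_61(19)).
3 cycles of lengths [30, 30, 1].
With 3 cycles on 61 points, sign = (−1)^{61−3} = +1.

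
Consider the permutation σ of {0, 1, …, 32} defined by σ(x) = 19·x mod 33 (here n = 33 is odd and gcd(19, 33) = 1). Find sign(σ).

Orbit of 13 under x↦19x: [13, 16, 7, 1, 19, 31, 28]… (length divides ord_33(19)).
The orbit structure of x ↦ 19x mod 33: 6 orbits of sizes [10, 10, 10, 1, 1, 1].
sign(π) = (−1)^{n − #cycles} = (−1)^{33−6} = (−1)^27 = -1.
(19|33)_J = -1 (Zolotarev's lemma cross-check).

-1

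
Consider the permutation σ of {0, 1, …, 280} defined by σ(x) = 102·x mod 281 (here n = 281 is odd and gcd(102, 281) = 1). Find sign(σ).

Start at x=130: 130 → 53 → 67 → 90 → 188 → 68 → 192 → … (one orbit).
π_102 has 8 disjoint cycles with lengths [40, 40, 40, 40, 40, 40, 40, 1] on {0,…,280}.
With 8 cycles on 281 points, sign = (−1)^{281−8} = -1.

-1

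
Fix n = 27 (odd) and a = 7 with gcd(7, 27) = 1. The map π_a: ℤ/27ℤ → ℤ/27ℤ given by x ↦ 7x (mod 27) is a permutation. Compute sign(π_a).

+1

Trace 7: π^k(7) = [7, 22, 19, 25, 13, 10, 16] for k=0..6.
Cycle lengths of π_7 on ℤ/27ℤ: [9, 9, 3, 3, 1, 1, 1]; 7 cycles in total.
With 7 cycles on 27 points, sign = (−1)^{27−7} = +1.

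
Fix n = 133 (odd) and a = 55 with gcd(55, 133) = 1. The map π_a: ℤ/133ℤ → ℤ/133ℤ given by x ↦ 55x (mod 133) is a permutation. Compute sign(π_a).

Trace 125: π^k(125) = [125, 92, 6, 64, 62, 85, 20] for k=0..6.
Decompose π into cycles: lengths [18, 18, 18, 18, 18, 18, 9, 9, 2, 2, 2, 1] (12 cycles, including the fixed point 0).
sign(π) = (−1)^{n − #cycles} = (−1)^{133−12} = (−1)^121 = -1.
Via Zolotarev, sign(π_{55}) = (55|133) = -1.

-1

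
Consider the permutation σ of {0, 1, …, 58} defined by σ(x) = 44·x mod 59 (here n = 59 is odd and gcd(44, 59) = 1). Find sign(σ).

Orbit of 44 under x↦44x: [44, 48, 47, 3, 14, 26, 23]… (length divides ord_59(44)).
π_44 has 2 disjoint cycles with lengths [58, 1] on {0,…,58}.
2 cycles on 59: each ℓ→(−1)^(ℓ−1), product (−1)^57 = -1.
Via Zolotarev, sign(π_{44}) = (44|59) = -1.

-1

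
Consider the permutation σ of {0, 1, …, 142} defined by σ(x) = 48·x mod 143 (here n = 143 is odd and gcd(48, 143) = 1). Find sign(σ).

+1

Orbit of 126 under x↦48x: [126, 42, 14, 100, 81, 27, 9]… (length divides ord_143(48)).
The orbit structure of x ↦ 48x mod 143: 15 orbits of sizes [15, 15, 15, 15, 15, 15, 15, 15, 5, 5, 3, 3, 3, 3, 1].
n − c = 143 − 15 = 128; sign = (−1)^128 = +1.
Zolotarev: (48|143) = +1, matching the cycle-count sign.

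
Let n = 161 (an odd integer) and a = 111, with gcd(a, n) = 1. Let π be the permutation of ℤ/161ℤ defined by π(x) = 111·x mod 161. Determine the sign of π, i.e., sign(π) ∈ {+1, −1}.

Orbit of 153 under x↦111x: [153, 78, 125, 29, 160, 50, 76]… (length divides ord_161(111)).
11 cycles of lengths [22, 22, 22, 22, 22, 22, 22, 2, 2, 2, 1].
With 11 cycles on 161 points, sign = (−1)^{161−11} = +1.

+1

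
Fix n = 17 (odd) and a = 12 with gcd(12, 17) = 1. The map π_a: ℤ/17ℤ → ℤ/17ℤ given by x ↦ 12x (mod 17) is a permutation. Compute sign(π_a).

-1

Start at x=2: 2 → 7 → 16 → 5 → 9 → 6 → 4 → … (one orbit).
The orbit structure of x ↦ 12x mod 17: 2 orbits of sizes [16, 1].
17 − 2 = 15 transpositions; sign(π) = (−1)^15 = -1.
The Jacobi symbol (12|17) = -1 (Zolotarev) agrees.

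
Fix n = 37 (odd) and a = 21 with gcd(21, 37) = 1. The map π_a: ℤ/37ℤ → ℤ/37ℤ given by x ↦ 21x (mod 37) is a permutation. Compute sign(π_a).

Start at x=10: 10 → 25 → 7 → 36 → 16 → 3 → 26 → … (one orbit).
3 cycles of lengths [18, 18, 1].
sign(π) = (−1)^{n − #cycles} = (−1)^{37−3} = (−1)^34 = +1.
The Jacobi symbol (21|37) = +1 (Zolotarev) agrees.

+1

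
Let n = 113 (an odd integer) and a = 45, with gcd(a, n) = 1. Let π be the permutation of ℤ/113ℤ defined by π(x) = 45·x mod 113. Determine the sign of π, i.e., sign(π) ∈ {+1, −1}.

Orbit of 5 under x↦45x: [5, 112, 68, 9, 66, 32, 84]… (length divides ord_113(45)).
Decompose π into cycles: lengths [112, 1] (2 cycles, including the fixed point 0).
With 2 cycles on 113 points, sign = (−1)^{113−2} = -1.

-1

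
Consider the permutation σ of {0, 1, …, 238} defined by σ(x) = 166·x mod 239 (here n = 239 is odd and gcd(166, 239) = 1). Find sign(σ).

+1

Trace 216: π^k(216) = [216, 6, 40, 187, 211, 132, 163] for k=0..6.
π_166 has 15 disjoint cycles with lengths [17, 17, 17, 17, 17, 17, 17, 17, 17, 17, 17, 17, 17, 17, 1] on {0,…,238}.
Σ(ℓ_i−1) = 239−15 = 224; sign = (−1)^224 = +1.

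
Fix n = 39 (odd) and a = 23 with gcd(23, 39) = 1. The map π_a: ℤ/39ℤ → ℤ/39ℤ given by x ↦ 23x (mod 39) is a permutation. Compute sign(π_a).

Trace 16: π^k(16) = [16, 17, 1, 23, 22, 38] for k=0..5.
π_23 has 8 disjoint cycles with lengths [6, 6, 6, 6, 6, 6, 2, 1] on {0,…,38}.
39 − 8 = 31 transpositions; sign(π) = (−1)^31 = -1.
The Jacobi symbol (23|39) = -1 (Zolotarev) agrees.

-1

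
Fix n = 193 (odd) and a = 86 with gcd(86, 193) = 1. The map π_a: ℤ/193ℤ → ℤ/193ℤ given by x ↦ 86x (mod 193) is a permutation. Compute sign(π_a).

+1

Start at x=32: 32 → 50 → 54 → 12 → 67 → 165 → 101 → … (one orbit).
π_86 has 3 disjoint cycles with lengths [96, 96, 1] on {0,…,192}.
Σ(ℓ_i−1) = 193−3 = 190; sign = (−1)^190 = +1.
Via Zolotarev, sign(π_{86}) = (86|193) = +1.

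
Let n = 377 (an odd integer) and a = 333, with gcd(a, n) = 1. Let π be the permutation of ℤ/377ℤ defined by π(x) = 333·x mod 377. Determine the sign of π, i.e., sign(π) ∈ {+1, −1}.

Orbit of 207 under x↦333x: [207, 317, 1, 333, 51, 18, 339]… (length divides ord_377(333)).
17 cycles of lengths [28, 28, 28, 28, 28, 28, 28, 28, 28, 28, 28, 28, 28, 4, 4, 4, 1].
With 17 cycles on 377 points, sign = (−1)^{377−17} = +1.
Zolotarev: (333|377) = +1, matching the cycle-count sign.

+1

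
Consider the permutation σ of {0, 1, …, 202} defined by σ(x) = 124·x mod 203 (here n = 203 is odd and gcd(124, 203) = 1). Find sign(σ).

+1

Start at x=170: 170 → 171 → 92 → 40 → 88 → 153 → 93 → … (one orbit).
Cycle type of π: 84×2 + 28 + 6 + 1; total 5 cycles.
Σ(ℓ_i−1) = 203−5 = 198; sign = (−1)^198 = +1.
Check: (124/203) = +1 by Zolotarev.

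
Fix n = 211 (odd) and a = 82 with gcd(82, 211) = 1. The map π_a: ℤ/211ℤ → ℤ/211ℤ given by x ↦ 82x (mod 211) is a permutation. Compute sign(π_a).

Orbit of 123 under x↦82x: [123, 169, 143, 121, 5, 199, 71]… (length divides ord_211(82)).
The orbit structure of x ↦ 82x mod 211: 7 orbits of sizes [35, 35, 35, 35, 35, 35, 1].
Σ(ℓ_i−1) = 211−7 = 204; sign = (−1)^204 = +1.

+1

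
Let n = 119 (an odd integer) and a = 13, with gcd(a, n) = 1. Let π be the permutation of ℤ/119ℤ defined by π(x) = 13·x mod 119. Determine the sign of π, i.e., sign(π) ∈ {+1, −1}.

-1

Trace 50: π^k(50) = [50, 55, 1, 13] for k=0..3.
Cycle lengths of π_13 on ℤ/119ℤ: [4, 4, 4, 4, 4, 4, 4, 4, 4, 4, 4, 4, 4, 4, 4, 4, 4, 4, 4, 4, 4, 4, 4, 4, 4, 4, 4, 4, 2, 2, 2, 1]; 32 cycles in total.
Σ(ℓ_i−1) = 119−32 = 87; sign = (−1)^87 = -1.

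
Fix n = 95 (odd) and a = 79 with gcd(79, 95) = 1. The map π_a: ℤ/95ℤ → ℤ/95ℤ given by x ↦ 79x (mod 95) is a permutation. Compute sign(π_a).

-1

Orbit of 11 under x↦79x: [11, 14, 61, 69, 36, 89, 1]… (length divides ord_95(79)).
The orbit structure of x ↦ 79x mod 95: 8 orbits of sizes [18, 18, 18, 18, 18, 2, 2, 1].
With 8 cycles on 95 points, sign = (−1)^{95−8} = -1.
Check: (79/95) = -1 by Zolotarev.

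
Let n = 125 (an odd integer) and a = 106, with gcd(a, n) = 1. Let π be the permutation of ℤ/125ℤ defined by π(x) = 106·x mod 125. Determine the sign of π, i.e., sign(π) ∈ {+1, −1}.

Trace 6: π^k(6) = [6, 11, 41, 96, 51, 31, 36] for k=0..6.
The orbit structure of x ↦ 106x mod 125: 13 orbits of sizes [25, 25, 25, 25, 5, 5, 5, 5, 1, 1, 1, 1, 1].
n − c = 125 − 13 = 112; sign = (−1)^112 = +1.

+1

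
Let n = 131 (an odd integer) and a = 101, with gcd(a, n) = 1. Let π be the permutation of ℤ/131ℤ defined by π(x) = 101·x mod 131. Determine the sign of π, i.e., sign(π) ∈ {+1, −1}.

Start at x=55: 55 → 53 → 113 → 16 → 44 → 121 → 38 → … (one orbit).
3 cycles of lengths [65, 65, 1].
Σ(ℓ_i−1) = 131−3 = 128; sign = (−1)^128 = +1.

+1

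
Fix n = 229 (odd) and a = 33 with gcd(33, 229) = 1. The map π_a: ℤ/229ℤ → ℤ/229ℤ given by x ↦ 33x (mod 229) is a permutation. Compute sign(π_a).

+1

Orbit of 36 under x↦33x: [36, 43, 45, 111, 228, 196, 56]… (length divides ord_229(33)).
3 cycles of lengths [114, 114, 1].
3 cycles on 229: each ℓ→(−1)^(ℓ−1), product (−1)^226 = +1.
Via Zolotarev, sign(π_{33}) = (33|229) = +1.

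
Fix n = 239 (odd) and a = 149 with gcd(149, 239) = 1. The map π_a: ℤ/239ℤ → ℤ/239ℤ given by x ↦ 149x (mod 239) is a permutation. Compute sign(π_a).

Trace 125: π^k(125) = [125, 222, 96, 203, 133, 219, 127] for k=0..6.
Cycle lengths of π_149 on ℤ/239ℤ: [238, 1]; 2 cycles in total.
sign(π) = (−1)^{n − #cycles} = (−1)^{239−2} = (−1)^237 = -1.

-1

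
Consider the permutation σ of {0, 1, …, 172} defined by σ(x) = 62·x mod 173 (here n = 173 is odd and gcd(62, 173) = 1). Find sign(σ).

Trace 81: π^k(81) = [81, 5, 137, 17, 16, 127, 89] for k=0..6.
2 cycles of lengths [172, 1].
2 cycles on 173: each ℓ→(−1)^(ℓ−1), product (−1)^171 = -1.
(62|173)_J = -1 (Zolotarev's lemma cross-check).

-1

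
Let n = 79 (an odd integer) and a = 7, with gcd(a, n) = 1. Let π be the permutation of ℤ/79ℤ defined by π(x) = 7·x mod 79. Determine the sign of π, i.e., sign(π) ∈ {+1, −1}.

-1

Orbit of 20 under x↦7x: [20, 61, 32, 66, 67, 74, 44]… (length divides ord_79(7)).
The orbit structure of x ↦ 7x mod 79: 2 orbits of sizes [78, 1].
2 cycles on 79: each ℓ→(−1)^(ℓ−1), product (−1)^77 = -1.
Via Zolotarev, sign(π_{7}) = (7|79) = -1.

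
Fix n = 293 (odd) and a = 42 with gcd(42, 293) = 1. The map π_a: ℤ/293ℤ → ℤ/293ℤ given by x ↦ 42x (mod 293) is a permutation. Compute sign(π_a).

Trace 200: π^k(200) = [200, 196, 28, 4, 168, 24, 129] for k=0..6.
Cycle lengths of π_42 on ℤ/293ℤ: [292, 1]; 2 cycles in total.
2 cycles on 293: each ℓ→(−1)^(ℓ−1), product (−1)^291 = -1.

-1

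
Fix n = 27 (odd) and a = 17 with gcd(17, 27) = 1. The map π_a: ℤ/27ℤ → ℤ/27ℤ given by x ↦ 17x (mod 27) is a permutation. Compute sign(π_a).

-1

Start at x=1: 1 → 17 → 19 → 26 → 10 → 8 → 1 (one orbit).
Cycle lengths of π_17 on ℤ/27ℤ: [6, 6, 6, 2, 2, 2, 2, 1]; 8 cycles in total.
sign(π) = (−1)^{n − #cycles} = (−1)^{27−8} = (−1)^19 = -1.
(17|27)_J = -1 (Zolotarev's lemma cross-check).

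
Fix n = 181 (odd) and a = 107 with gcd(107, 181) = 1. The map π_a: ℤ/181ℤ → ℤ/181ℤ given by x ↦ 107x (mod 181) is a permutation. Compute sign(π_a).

Trace 159: π^k(159) = [159, 180, 74, 135, 146, 56, 19] for k=0..6.
10 cycles of lengths [20, 20, 20, 20, 20, 20, 20, 20, 20, 1].
With 10 cycles on 181 points, sign = (−1)^{181−10} = -1.
Zolotarev: (107|181) = -1, matching the cycle-count sign.

-1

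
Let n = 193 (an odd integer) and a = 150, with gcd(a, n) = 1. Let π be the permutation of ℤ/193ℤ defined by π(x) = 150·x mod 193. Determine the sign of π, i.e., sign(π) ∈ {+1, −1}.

Orbit of 81 under x↦150x: [81, 184, 1, 150, 112, 9, 192]… (length divides ord_193(150)).
The orbit structure of x ↦ 150x mod 193: 25 orbits of sizes [8, 8, 8, 8, 8, 8, 8, 8, 8, 8, 8, 8, 8, 8, 8, 8, 8, 8, 8, 8, 8, 8, 8, 8, 1].
sign(π) = (−1)^{n − #cycles} = (−1)^{193−25} = (−1)^168 = +1.

+1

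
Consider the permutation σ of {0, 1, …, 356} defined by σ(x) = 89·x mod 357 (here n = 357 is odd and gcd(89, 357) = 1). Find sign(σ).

+1

Trace 38: π^k(38) = [38, 169, 47, 256, 293, 16, 353] for k=0..6.
Cycle type of π: 12×24 + 6×3 + 4×12 + 2 + 1; total 41 cycles.
n − c = 357 − 41 = 316; sign = (−1)^316 = +1.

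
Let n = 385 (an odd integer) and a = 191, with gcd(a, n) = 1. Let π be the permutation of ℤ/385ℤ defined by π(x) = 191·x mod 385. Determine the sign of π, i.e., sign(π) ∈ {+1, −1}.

+1

Orbit of 16 under x↦191x: [16, 361, 36, 331, 81, 71, 86]… (length divides ord_385(191)).
π_191 has 45 disjoint cycles with lengths [15, 15, 15, 15, 15, 15, 15, 15, 15, 15, 15, 15, 15, 15, 15, 15, 15, 15, 15, 15, 5, 5, 5, 5, 5, 5, 5, 5, 5, 5, 3, 3, 3, 3, 3, 3, 3, 3, 3, 3, 1, 1, 1, 1, 1] on {0,…,384}.
Σ(ℓ_i−1) = 385−45 = 340; sign = (−1)^340 = +1.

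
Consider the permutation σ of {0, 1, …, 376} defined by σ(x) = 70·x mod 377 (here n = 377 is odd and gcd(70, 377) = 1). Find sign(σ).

Orbit of 376 under x↦70x: [376, 307, 1, 70]… (length divides ord_377(70)).
Cycle lengths of π_70 on ℤ/377ℤ: [4, 4, 4, 4, 4, 4, 4, 4, 4, 4, 4, 4, 4, 4, 4, 4, 4, 4, 4, 4, 4, 4, 4, 4, 4, 4, 4, 4, 4, 4, 4, 4, 4, 4, 4, 4, 4, 4, 4, 4, 4, 4, 4, 4, 4, 4, 4, 4, 4, 4, 4, 4, 4, 4, 4, 4, 4, 4, 4, 4, 4, 4, 4, 4, 4, 4, 4, 4, 4, 4, 4, 4, 4, 4, 4, 4, 4, 4, 4, 4, 4, 4, 4, 4, 4, 4, 4, 4, 4, 4, 4, 4, 4, 4, 1]; 95 cycles in total.
sign(π) = (−1)^{n − #cycles} = (−1)^{377−95} = (−1)^282 = +1.

+1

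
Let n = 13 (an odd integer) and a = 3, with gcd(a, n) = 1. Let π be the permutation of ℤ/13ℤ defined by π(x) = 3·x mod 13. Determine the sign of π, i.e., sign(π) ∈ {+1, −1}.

+1

Orbit of 9 under x↦3x: [9, 1, 3]… (length divides ord_13(3)).
Cycle type of π: 3×4 + 1; total 5 cycles.
n − c = 13 − 5 = 8; sign = (−1)^8 = +1.
(3|13)_J = +1 (Zolotarev's lemma cross-check).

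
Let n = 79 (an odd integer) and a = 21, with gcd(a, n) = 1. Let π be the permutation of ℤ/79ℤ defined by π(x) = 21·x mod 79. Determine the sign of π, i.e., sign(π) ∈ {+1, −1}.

+1

Trace 1: π^k(1) = [1, 21, 46, 18, 62, 38, 8] for k=0..6.
7 cycles of lengths [13, 13, 13, 13, 13, 13, 1].
79 − 7 = 72 transpositions; sign(π) = (−1)^72 = +1.
Zolotarev: (21|79) = +1, matching the cycle-count sign.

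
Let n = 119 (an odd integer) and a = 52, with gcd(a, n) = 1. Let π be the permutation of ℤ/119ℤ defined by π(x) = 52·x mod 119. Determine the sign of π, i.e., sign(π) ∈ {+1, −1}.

-1

Orbit of 18 under x↦52x: [18, 103, 1, 52, 86, 69]… (length divides ord_119(52)).
Decompose π into cycles: lengths [6, 6, 6, 6, 6, 6, 6, 6, 6, 6, 6, 6, 6, 6, 6, 6, 6, 1, 1, 1, 1, 1, 1, 1, 1, 1, 1, 1, 1, 1, 1, 1, 1, 1] (34 cycles, including the fixed point 0).
n − c = 119 − 34 = 85; sign = (−1)^85 = -1.
Check: (52/119) = -1 by Zolotarev.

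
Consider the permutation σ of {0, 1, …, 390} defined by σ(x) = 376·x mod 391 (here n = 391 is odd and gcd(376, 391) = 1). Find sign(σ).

Trace 202: π^k(202) = [202, 98, 94, 154, 36, 242, 280] for k=0..6.
9 cycles of lengths [88, 88, 88, 88, 11, 11, 8, 8, 1].
391 − 9 = 382 transpositions; sign(π) = (−1)^382 = +1.
Zolotarev: (376|391) = +1, matching the cycle-count sign.

+1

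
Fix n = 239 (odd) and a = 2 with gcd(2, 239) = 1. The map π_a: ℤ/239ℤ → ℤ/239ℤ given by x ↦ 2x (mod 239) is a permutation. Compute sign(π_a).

+1

Trace 17: π^k(17) = [17, 34, 68, 136, 33, 66, 132] for k=0..6.
The orbit structure of x ↦ 2x mod 239: 3 orbits of sizes [119, 119, 1].
239 − 3 = 236 transpositions; sign(π) = (−1)^236 = +1.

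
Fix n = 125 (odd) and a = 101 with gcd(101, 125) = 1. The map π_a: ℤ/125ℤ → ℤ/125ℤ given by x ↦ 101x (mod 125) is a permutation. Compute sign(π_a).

+1

Trace 1: π^k(1) = [1, 101, 76, 51, 26] for k=0..4.
π_101 has 45 disjoint cycles with lengths [5, 5, 5, 5, 5, 5, 5, 5, 5, 5, 5, 5, 5, 5, 5, 5, 5, 5, 5, 5, 1, 1, 1, 1, 1, 1, 1, 1, 1, 1, 1, 1, 1, 1, 1, 1, 1, 1, 1, 1, 1, 1, 1, 1, 1] on {0,…,124}.
125 − 45 = 80 transpositions; sign(π) = (−1)^80 = +1.
Zolotarev: (101|125) = +1, matching the cycle-count sign.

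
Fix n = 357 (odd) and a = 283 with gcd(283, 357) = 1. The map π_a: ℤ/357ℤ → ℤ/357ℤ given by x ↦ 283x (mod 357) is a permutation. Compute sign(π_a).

+1

Trace 313: π^k(313) = [313, 43, 31, 205, 181, 172, 124] for k=0..6.
Cycle type of π: 48×6 + 16×3 + 6×3 + 1×3; total 15 cycles.
sign(π) = (−1)^{n − #cycles} = (−1)^{357−15} = (−1)^342 = +1.
(283|357)_J = +1 (Zolotarev's lemma cross-check).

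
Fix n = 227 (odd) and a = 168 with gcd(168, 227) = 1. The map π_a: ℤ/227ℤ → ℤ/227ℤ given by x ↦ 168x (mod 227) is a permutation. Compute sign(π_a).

-1

Start at x=3: 3 → 50 → 1 → 168 → 76 → 56 → 101 → … (one orbit).
Cycle type of π: 226 + 1; total 2 cycles.
sign(π) = (−1)^{n − #cycles} = (−1)^{227−2} = (−1)^225 = -1.
Check: (168/227) = -1 by Zolotarev.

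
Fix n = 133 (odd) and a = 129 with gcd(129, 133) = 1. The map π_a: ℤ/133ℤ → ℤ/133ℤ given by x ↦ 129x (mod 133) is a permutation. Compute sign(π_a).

Start at x=40: 40 → 106 → 108 → 100 → 132 → 4 → 117 → … (one orbit).
9 cycles of lengths [18, 18, 18, 18, 18, 18, 18, 6, 1].
133 − 9 = 124 transpositions; sign(π) = (−1)^124 = +1.
Via Zolotarev, sign(π_{129}) = (129|133) = +1.

+1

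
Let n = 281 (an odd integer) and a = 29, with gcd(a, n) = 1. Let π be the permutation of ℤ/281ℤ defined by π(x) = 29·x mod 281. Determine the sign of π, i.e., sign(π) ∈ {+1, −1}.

Trace 158: π^k(158) = [158, 86, 246, 109, 70, 63, 141] for k=0..6.
π_29 has 5 disjoint cycles with lengths [70, 70, 70, 70, 1] on {0,…,280}.
281 − 5 = 276 transpositions; sign(π) = (−1)^276 = +1.
The Jacobi symbol (29|281) = +1 (Zolotarev) agrees.

+1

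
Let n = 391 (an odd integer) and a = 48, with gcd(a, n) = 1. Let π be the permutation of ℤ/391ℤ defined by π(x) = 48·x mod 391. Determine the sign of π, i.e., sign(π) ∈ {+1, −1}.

-1

Start at x=351: 351 → 35 → 116 → 94 → 211 → 353 → 131 → … (one orbit).
Cycle lengths of π_48 on ℤ/391ℤ: [176, 176, 16, 11, 11, 1]; 6 cycles in total.
6 cycles on 391: each ℓ→(−1)^(ℓ−1), product (−1)^385 = -1.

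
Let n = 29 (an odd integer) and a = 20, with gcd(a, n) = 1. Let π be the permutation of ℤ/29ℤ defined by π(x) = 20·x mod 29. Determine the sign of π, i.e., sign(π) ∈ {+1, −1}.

+1

Start at x=20: 20 → 23 → 25 → 7 → 24 → 16 → 1 → 20 (one orbit).
Cycle lengths of π_20 on ℤ/29ℤ: [7, 7, 7, 7, 1]; 5 cycles in total.
5 cycles on 29: each ℓ→(−1)^(ℓ−1), product (−1)^24 = +1.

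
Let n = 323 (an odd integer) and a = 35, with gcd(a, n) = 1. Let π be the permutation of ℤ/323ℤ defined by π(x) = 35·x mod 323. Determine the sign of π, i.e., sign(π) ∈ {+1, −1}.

Trace 273: π^k(273) = [273, 188, 120, 1, 35, 256, 239] for k=0..6.
Decompose π into cycles: lengths [9, 9, 9, 9, 9, 9, 9, 9, 9, 9, 9, 9, 9, 9, 9, 9, 9, 9, 9, 9, 9, 9, 9, 9, 9, 9, 9, 9, 9, 9, 9, 9, 9, 9, 1, 1, 1, 1, 1, 1, 1, 1, 1, 1, 1, 1, 1, 1, 1, 1, 1] (51 cycles, including the fixed point 0).
Σ(ℓ_i−1) = 323−51 = 272; sign = (−1)^272 = +1.
(35|323)_J = +1 (Zolotarev's lemma cross-check).

+1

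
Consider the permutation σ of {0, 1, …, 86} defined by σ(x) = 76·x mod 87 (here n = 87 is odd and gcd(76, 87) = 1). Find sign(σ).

Orbit of 31 under x↦76x: [31, 7, 10, 64, 79, 1, 76]… (length divides ord_87(76)).
Cycle type of π: 28×3 + 1×3; total 6 cycles.
sign(π) = (−1)^{n − #cycles} = (−1)^{87−6} = (−1)^81 = -1.
Check: (76/87) = -1 by Zolotarev.

-1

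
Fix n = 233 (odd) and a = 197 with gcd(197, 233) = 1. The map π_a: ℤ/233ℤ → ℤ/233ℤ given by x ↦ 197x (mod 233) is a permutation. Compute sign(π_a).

+1

Start at x=232: 232 → 36 → 102 → 56 → 81 → 113 → 126 → … (one orbit).
3 cycles of lengths [116, 116, 1].
233 − 3 = 230 transpositions; sign(π) = (−1)^230 = +1.
Check: (197/233) = +1 by Zolotarev.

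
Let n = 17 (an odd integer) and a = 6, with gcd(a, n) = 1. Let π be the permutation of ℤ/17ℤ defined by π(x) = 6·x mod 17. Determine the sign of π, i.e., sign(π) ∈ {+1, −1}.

-1

Start at x=14: 14 → 16 → 11 → 15 → 5 → 13 → 10 → … (one orbit).
Decompose π into cycles: lengths [16, 1] (2 cycles, including the fixed point 0).
sign(π) = (−1)^{n − #cycles} = (−1)^{17−2} = (−1)^15 = -1.
Via Zolotarev, sign(π_{6}) = (6|17) = -1.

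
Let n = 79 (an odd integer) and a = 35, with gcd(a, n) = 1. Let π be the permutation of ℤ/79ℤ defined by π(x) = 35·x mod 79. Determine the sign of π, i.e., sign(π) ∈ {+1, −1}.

Orbit of 24 under x↦35x: [24, 50, 12, 25, 6, 52, 3]… (length divides ord_79(35)).
2 cycles of lengths [78, 1].
sign(π) = (−1)^{n − #cycles} = (−1)^{79−2} = (−1)^77 = -1.
(35|79)_J = -1 (Zolotarev's lemma cross-check).

-1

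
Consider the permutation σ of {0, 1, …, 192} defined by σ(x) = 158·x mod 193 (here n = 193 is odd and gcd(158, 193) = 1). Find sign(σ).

-1

Orbit of 180 under x↦158x: [180, 69, 94, 184, 122, 169, 68]… (length divides ord_193(158)).
Cycle lengths of π_158 on ℤ/193ℤ: [64, 64, 64, 1]; 4 cycles in total.
n − c = 193 − 4 = 189; sign = (−1)^189 = -1.
Check: (158/193) = -1 by Zolotarev.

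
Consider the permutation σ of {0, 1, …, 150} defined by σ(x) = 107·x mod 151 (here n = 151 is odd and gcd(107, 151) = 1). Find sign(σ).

Start at x=24: 24 → 1 → 107 → 124 → 131 → 125 → 87 → … (one orbit).
Cycle lengths of π_107 on ℤ/151ℤ: [50, 50, 50, 1]; 4 cycles in total.
With 4 cycles on 151 points, sign = (−1)^{151−4} = -1.

-1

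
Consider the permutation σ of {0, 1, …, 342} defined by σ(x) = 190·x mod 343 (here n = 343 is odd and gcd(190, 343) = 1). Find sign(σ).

+1

Start at x=162: 162 → 253 → 50 → 239 → 134 → 78 → 71 → … (one orbit).
Cycle type of π: 49×6 + 7×6 + 1×7; total 19 cycles.
With 19 cycles on 343 points, sign = (−1)^{343−19} = +1.
(190|343)_J = +1 (Zolotarev's lemma cross-check).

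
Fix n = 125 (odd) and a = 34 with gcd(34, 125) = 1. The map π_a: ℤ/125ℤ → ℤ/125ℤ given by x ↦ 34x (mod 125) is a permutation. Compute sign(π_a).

Orbit of 89 under x↦34x: [89, 26, 9, 56, 29, 111, 24]… (length divides ord_125(34)).
The orbit structure of x ↦ 34x mod 125: 7 orbits of sizes [50, 50, 10, 10, 2, 2, 1].
n − c = 125 − 7 = 118; sign = (−1)^118 = +1.

+1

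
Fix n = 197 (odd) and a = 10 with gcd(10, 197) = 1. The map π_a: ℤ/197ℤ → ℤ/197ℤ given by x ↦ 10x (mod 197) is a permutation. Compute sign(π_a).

Orbit of 137 under x↦10x: [137, 188, 107, 85, 62, 29, 93]… (length divides ord_197(10)).
π_10 has 3 disjoint cycles with lengths [98, 98, 1] on {0,…,196}.
With 3 cycles on 197 points, sign = (−1)^{197−3} = +1.

+1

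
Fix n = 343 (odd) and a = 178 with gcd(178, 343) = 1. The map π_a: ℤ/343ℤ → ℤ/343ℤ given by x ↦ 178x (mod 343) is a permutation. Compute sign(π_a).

-1

Trace 195: π^k(195) = [195, 67, 264, 1, 178, 128, 146] for k=0..6.
The orbit structure of x ↦ 178x mod 343: 16 orbits of sizes [42, 42, 42, 42, 42, 42, 42, 6, 6, 6, 6, 6, 6, 6, 6, 1].
n − c = 343 − 16 = 327; sign = (−1)^327 = -1.
Via Zolotarev, sign(π_{178}) = (178|343) = -1.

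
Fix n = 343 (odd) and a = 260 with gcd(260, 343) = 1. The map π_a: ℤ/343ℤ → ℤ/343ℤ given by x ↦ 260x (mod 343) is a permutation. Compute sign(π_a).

Start at x=211: 211 → 323 → 288 → 106 → 120 → 330 → 50 → … (one orbit).
Decompose π into cycles: lengths [49, 49, 49, 49, 49, 49, 7, 7, 7, 7, 7, 7, 1, 1, 1, 1, 1, 1, 1] (19 cycles, including the fixed point 0).
19 cycles on 343: each ℓ→(−1)^(ℓ−1), product (−1)^324 = +1.
Via Zolotarev, sign(π_{260}) = (260|343) = +1.

+1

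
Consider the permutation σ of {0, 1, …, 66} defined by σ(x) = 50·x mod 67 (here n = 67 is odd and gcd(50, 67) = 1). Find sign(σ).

-1

Trace 21: π^k(21) = [21, 45, 39, 7, 15, 13, 47] for k=0..6.
Cycle lengths of π_50 on ℤ/67ℤ: [66, 1]; 2 cycles in total.
With 2 cycles on 67 points, sign = (−1)^{67−2} = -1.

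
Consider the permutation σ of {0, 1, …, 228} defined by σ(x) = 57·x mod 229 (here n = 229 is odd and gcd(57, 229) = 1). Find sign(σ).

Start at x=16: 16 → 225 → 1 → 57 → 43 → 161 → 17 → … (one orbit).
Decompose π into cycles: lengths [19, 19, 19, 19, 19, 19, 19, 19, 19, 19, 19, 19, 1] (13 cycles, including the fixed point 0).
229 − 13 = 216 transpositions; sign(π) = (−1)^216 = +1.
Check: (57/229) = +1 by Zolotarev.

+1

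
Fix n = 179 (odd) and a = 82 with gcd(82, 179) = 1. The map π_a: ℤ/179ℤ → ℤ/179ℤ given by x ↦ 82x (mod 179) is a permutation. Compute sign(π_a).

Start at x=129: 129 → 17 → 141 → 106 → 100 → 145 → 76 → … (one orbit).
π_82 has 3 disjoint cycles with lengths [89, 89, 1] on {0,…,178}.
sign(π) = (−1)^{n − #cycles} = (−1)^{179−3} = (−1)^176 = +1.
Via Zolotarev, sign(π_{82}) = (82|179) = +1.

+1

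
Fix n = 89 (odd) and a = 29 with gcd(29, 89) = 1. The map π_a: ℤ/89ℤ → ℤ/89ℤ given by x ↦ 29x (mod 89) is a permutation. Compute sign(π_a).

-1

Trace 8: π^k(8) = [8, 54, 53, 24, 73, 70, 72] for k=0..6.
Cycle lengths of π_29 on ℤ/89ℤ: [88, 1]; 2 cycles in total.
sign(π) = (−1)^{n − #cycles} = (−1)^{89−2} = (−1)^87 = -1.
Zolotarev: (29|89) = -1, matching the cycle-count sign.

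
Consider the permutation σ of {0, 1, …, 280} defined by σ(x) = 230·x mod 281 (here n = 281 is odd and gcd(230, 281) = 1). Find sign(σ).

Start at x=205: 205 → 223 → 148 → 39 → 259 → 279 → 102 → … (one orbit).
2 cycles of lengths [280, 1].
sign(π) = (−1)^{n − #cycles} = (−1)^{281−2} = (−1)^279 = -1.
Zolotarev: (230|281) = -1, matching the cycle-count sign.

-1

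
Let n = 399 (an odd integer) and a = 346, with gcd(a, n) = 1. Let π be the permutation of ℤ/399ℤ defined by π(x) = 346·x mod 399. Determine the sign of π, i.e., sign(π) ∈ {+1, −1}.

Trace 106: π^k(106) = [106, 367, 100, 286, 4, 187, 64] for k=0..6.
π_346 has 30 disjoint cycles with lengths [18, 18, 18, 18, 18, 18, 18, 18, 18, 18, 18, 18, 18, 18, 18, 18, 18, 18, 9, 9, 9, 9, 9, 9, 6, 6, 6, 1, 1, 1] on {0,…,398}.
sign(π) = (−1)^{n − #cycles} = (−1)^{399−30} = (−1)^369 = -1.
(346|399)_J = -1 (Zolotarev's lemma cross-check).

-1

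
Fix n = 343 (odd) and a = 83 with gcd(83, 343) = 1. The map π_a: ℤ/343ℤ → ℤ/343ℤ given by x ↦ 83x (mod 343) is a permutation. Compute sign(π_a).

Orbit of 197 under x↦83x: [197, 230, 225, 153, 8, 321, 232]… (length divides ord_343(83)).
Cycle lengths of π_83 on ℤ/343ℤ: [98, 98, 98, 14, 14, 14, 2, 2, 2, 1]; 10 cycles in total.
10 cycles on 343: each ℓ→(−1)^(ℓ−1), product (−1)^333 = -1.
The Jacobi symbol (83|343) = -1 (Zolotarev) agrees.

-1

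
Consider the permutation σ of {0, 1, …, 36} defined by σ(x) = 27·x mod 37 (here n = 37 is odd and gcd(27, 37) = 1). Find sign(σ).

+1

Orbit of 36 under x↦27x: [36, 10, 11, 1, 27, 26]… (length divides ord_37(27)).
Decompose π into cycles: lengths [6, 6, 6, 6, 6, 6, 1] (7 cycles, including the fixed point 0).
n − c = 37 − 7 = 30; sign = (−1)^30 = +1.
The Jacobi symbol (27|37) = +1 (Zolotarev) agrees.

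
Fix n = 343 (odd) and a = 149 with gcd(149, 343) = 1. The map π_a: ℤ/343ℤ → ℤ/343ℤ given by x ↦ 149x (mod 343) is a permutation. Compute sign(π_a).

Orbit of 289 under x↦149x: [289, 186, 274, 9, 312, 183, 170]… (length divides ord_343(149)).
π_149 has 7 disjoint cycles with lengths [147, 147, 21, 21, 3, 3, 1] on {0,…,342}.
7 cycles on 343: each ℓ→(−1)^(ℓ−1), product (−1)^336 = +1.

+1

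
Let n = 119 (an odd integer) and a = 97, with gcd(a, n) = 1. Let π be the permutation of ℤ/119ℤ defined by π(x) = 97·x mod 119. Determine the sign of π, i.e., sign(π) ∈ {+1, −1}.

Trace 50: π^k(50) = [50, 90, 43, 6, 106, 48, 15] for k=0..6.
π_97 has 11 disjoint cycles with lengths [16, 16, 16, 16, 16, 16, 16, 2, 2, 2, 1] on {0,…,118}.
119 − 11 = 108 transpositions; sign(π) = (−1)^108 = +1.

+1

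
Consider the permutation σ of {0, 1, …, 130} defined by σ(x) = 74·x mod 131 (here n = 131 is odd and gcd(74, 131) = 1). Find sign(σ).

+1

Orbit of 12 under x↦74x: [12, 102, 81, 99, 121, 46, 129]… (length divides ord_131(74)).
Cycle lengths of π_74 on ℤ/131ℤ: [65, 65, 1]; 3 cycles in total.
n − c = 131 − 3 = 128; sign = (−1)^128 = +1.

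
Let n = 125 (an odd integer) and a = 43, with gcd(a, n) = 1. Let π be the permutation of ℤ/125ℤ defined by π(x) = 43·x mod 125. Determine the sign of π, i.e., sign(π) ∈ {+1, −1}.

-1

Start at x=82: 82 → 26 → 118 → 74 → 57 → 76 → 18 → … (one orbit).
Cycle type of π: 20×5 + 4×6 + 1; total 12 cycles.
With 12 cycles on 125 points, sign = (−1)^{125−12} = -1.
Check: (43/125) = -1 by Zolotarev.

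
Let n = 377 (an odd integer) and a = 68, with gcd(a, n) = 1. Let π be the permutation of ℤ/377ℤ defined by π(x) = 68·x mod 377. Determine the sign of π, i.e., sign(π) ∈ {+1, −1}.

Start at x=282: 282 → 326 → 302 → 178 → 40 → 81 → 230 → … (one orbit).
The orbit structure of x ↦ 68x mod 377: 10 orbits of sizes [84, 84, 84, 84, 28, 3, 3, 3, 3, 1].
n − c = 377 − 10 = 367; sign = (−1)^367 = -1.

-1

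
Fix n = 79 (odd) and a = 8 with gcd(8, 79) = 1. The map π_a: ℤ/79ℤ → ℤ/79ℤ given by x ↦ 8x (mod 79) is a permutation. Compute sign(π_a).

Trace 67: π^k(67) = [67, 62, 22, 18, 65, 46, 52] for k=0..6.
Cycle lengths of π_8 on ℤ/79ℤ: [13, 13, 13, 13, 13, 13, 1]; 7 cycles in total.
Σ(ℓ_i−1) = 79−7 = 72; sign = (−1)^72 = +1.
Zolotarev: (8|79) = +1, matching the cycle-count sign.

+1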